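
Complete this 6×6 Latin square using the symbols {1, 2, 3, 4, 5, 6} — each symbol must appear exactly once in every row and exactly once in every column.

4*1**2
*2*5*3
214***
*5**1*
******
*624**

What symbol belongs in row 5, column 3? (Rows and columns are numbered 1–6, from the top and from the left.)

5

Cell (r1,c2): row 1 has {1,2,4}; column 2 has {1,2,5,6} → 3.
Cell (r1,c4): row 1 has {1,2,3,4}; column 4 has {4,5} → 6.
Cell (r1,c5): row 1 has {1,2,3,4,6}; column 5 has {1} → 5.
Cell (r2,c3): row 2 has {2,3,5}; column 3 has {1,2,4} → 6.
Cell (r2,c5): row 2 has {2,3,5,6}; column 5 has {1,5} → 4.
Cell (r3,c4): row 3 has {1,2,4}; column 4 has {4,5,6} → 3.
Cell (r3,c5): row 3 has {1,2,3,4}; column 5 has {1,4,5} → 6.
Cell (r3,c6): row 3 has {1,2,3,4,6}; column 6 has {2,3} → 5.
Cell (r4,c3): row 4 has {1,5}; column 3 has {1,2,4,6} → 3.
Cell (r4,c4): row 4 has {1,3,5}; column 4 has {3,4,5,6} → 2.
Cell (r5,c2): row 5 is empty so far; column 2 has {1,2,3,5,6} → 4.
Cell (r5,c3): row 5 has {4}; column 3 has {1,2,3,4,6} → 5.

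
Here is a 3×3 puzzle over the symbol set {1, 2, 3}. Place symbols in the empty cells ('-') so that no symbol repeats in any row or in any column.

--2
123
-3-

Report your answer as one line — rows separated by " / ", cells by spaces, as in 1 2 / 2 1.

3 1 2 / 1 2 3 / 2 3 1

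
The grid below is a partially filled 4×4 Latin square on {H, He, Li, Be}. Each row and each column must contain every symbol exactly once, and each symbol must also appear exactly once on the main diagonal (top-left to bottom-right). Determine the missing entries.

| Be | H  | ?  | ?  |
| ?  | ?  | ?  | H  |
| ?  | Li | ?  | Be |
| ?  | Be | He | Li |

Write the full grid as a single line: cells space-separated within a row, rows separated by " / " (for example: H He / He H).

Cell (r1,c3): row 1 has {H,Be}; column 3 has {He} → Li.
Cell (r1,c4): row 1 has {H,Li,Be}; column 4 has {H,Li,Be} → He.
Cell (r2,c2): row 2 has {H}; column 2 has {H,Li,Be}; the diagonal has {Li,Be} → He.
Cell (r2,c3): row 2 has {H,He}; column 3 has {He,Li} → Be.
Cell (r3,c3): row 3 has {Li,Be}; column 3 has {He,Li,Be}; the diagonal has {He,Li,Be} → H.
Cell (r4,c1): row 4 has {He,Li,Be}; column 1 has {Be} → H.
Cell (r2,c1): row 2 has {H,He,Be}; column 1 has {H,Be} → Li.
Cell (r3,c1): row 3 has {H,Li,Be}; column 1 has {H,Li,Be} → He.

Be H Li He / Li He Be H / He Li H Be / H Be He Li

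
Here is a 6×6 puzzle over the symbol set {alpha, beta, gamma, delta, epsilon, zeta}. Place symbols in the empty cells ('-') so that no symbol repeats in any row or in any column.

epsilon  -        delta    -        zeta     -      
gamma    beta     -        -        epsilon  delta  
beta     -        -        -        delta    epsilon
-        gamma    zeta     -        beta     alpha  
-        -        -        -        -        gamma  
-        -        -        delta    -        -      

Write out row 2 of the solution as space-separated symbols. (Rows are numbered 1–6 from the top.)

(r1,c2) = alpha
(r1,c6) = beta
(r2,c3) = alpha
(r2,c4) = zeta

gamma beta alpha zeta epsilon delta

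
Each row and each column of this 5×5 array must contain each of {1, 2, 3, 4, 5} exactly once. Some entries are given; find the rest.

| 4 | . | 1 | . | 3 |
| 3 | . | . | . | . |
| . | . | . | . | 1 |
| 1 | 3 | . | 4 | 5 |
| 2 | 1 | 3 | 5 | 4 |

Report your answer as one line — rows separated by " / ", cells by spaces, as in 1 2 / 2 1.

4 5 1 2 3 / 3 4 5 1 2 / 5 2 4 3 1 / 1 3 2 4 5 / 2 1 3 5 4

At row 1, column 4: row 1 has {1,3,4}; column 4 has {4,5}; that leaves 2.
At row 2, column 4: row 2 has {3}; column 4 has {2,4,5}; that leaves 1.
At row 2, column 5: row 2 has {1,3}; column 5 has {1,3,4,5}; that leaves 2.
At row 3, column 1: row 3 has {1}; column 1 has {1,2,3,4}; that leaves 5.
At row 3, column 4: row 3 has {1,5}; column 4 has {1,2,4,5}; that leaves 3.
At row 4, column 3: row 4 has {1,3,4,5}; column 3 has {1,3}; that leaves 2.
At row 1, column 2: row 1 has {1,2,3,4}; column 2 has {1,3}; that leaves 5.
At row 2, column 2: row 2 has {1,2,3}; column 2 has {1,3,5}; that leaves 4.
At row 2, column 3: row 2 has {1,2,3,4}; column 3 has {1,2,3}; that leaves 5.
At row 3, column 2: row 3 has {1,3,5}; column 2 has {1,3,4,5}; that leaves 2.
At row 3, column 3: row 3 has {1,2,3,5}; column 3 has {1,2,3,5}; that leaves 4.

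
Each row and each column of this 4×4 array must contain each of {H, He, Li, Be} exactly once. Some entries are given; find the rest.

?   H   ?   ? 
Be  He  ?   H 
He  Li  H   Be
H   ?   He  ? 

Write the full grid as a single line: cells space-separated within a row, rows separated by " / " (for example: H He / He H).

Li H Be He / Be He Li H / He Li H Be / H Be He Li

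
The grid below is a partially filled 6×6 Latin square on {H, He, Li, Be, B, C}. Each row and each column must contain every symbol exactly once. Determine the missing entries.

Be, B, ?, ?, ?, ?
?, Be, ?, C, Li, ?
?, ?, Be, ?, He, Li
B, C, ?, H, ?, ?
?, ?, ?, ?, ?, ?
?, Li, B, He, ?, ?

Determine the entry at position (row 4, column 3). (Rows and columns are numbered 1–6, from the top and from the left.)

Li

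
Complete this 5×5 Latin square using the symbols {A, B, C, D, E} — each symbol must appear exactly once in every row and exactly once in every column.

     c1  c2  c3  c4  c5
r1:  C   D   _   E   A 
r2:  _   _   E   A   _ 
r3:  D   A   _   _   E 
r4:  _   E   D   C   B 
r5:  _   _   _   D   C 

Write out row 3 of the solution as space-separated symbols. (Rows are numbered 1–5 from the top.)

At row 1, column 3: row 1 has {A,C,D,E}; column 3 has {D,E}; that leaves B.
At row 2, column 1: row 2 has {A,E}; column 1 has {C,D}; that leaves B.
At row 2, column 2: row 2 has {A,B,E}; column 2 has {A,D,E}; that leaves C.
At row 2, column 5: row 2 has {A,B,C,E}; column 5 has {A,B,C,E}; that leaves D.
At row 3, column 3: row 3 has {A,D,E}; column 3 has {B,D,E}; that leaves C.
At row 3, column 4: row 3 has {A,C,D,E}; column 4 has {A,C,D,E}; that leaves B.

D A C B E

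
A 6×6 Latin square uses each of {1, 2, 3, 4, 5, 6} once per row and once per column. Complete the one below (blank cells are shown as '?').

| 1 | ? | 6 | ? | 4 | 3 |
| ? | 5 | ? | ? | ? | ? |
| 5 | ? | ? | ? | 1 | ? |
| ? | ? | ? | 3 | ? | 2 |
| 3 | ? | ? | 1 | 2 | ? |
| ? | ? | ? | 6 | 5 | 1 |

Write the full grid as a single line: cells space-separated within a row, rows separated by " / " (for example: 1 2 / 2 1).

1 2 6 5 4 3 / 6 5 1 2 3 4 / 5 3 2 4 1 6 / 4 1 5 3 6 2 / 3 6 4 1 2 5 / 2 4 3 6 5 1

(r1,c2): row 1 has {1,3,4,6}; column 2 has {5}, so it must be 2.
(r1,c4): row 1 has {1,2,3,4,6}; column 4 has {1,3,6}, so it must be 5.
(r4,c5): row 4 has {2,3}; column 5 has {1,2,4,5}, so it must be 6.
(r2,c5): row 2 has {5}; column 5 has {1,2,4,5,6}, so it must be 3.
(r4,c1): row 4 has {2,3,6}; column 1 has {1,3,5}, so it must be 4.
(r4,c2): row 4 has {2,3,4,6}; column 2 has {2,5}, so it must be 1.
(r4,c3): row 4 has {1,2,3,4,6}; column 3 has {6}, so it must be 5.
(r5,c3): row 5 has {1,2,3}; column 3 has {5,6}, so it must be 4.
(r6,c1): row 6 has {1,5,6}; column 1 has {1,3,4,5}, so it must be 2.
(r6,c3): row 6 has {1,2,5,6}; column 3 has {4,5,6}, so it must be 3.
(r2,c1): row 2 has {3,5}; column 1 has {1,2,3,4,5}, so it must be 6.
(r2,c6): row 2 has {3,5,6}; column 6 has {1,2,3}, so it must be 4.
(r3,c3): row 3 has {1,5}; column 3 has {3,4,5,6}, so it must be 2.
(r3,c4): row 3 has {1,2,5}; column 4 has {1,3,5,6}, so it must be 4.
(r3,c6): row 3 has {1,2,4,5}; column 6 has {1,2,3,4}, so it must be 6.
(r5,c2): row 5 has {1,2,3,4}; column 2 has {1,2,5}, so it must be 6.
(r5,c6): row 5 has {1,2,3,4,6}; column 6 has {1,2,3,4,6}, so it must be 5.
(r6,c2): row 6 has {1,2,3,5,6}; column 2 has {1,2,5,6}, so it must be 4.
(r2,c3): row 2 has {3,4,5,6}; column 3 has {2,3,4,5,6}, so it must be 1.
(r2,c4): row 2 has {1,3,4,5,6}; column 4 has {1,3,4,5,6}, so it must be 2.
(r3,c2): row 3 has {1,2,4,5,6}; column 2 has {1,2,4,5,6}, so it must be 3.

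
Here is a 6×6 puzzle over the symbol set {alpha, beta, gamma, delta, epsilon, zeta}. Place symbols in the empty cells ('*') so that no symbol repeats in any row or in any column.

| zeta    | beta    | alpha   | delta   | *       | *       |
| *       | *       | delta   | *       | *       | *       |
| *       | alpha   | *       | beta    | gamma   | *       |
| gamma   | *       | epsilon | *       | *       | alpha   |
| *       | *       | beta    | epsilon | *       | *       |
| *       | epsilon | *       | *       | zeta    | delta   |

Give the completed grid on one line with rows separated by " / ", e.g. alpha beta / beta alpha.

zeta beta alpha delta epsilon gamma / epsilon zeta delta gamma alpha beta / delta alpha zeta beta gamma epsilon / gamma delta epsilon zeta beta alpha / alpha gamma beta epsilon delta zeta / beta epsilon gamma alpha zeta delta

(r1,c5) = epsilon
(r1,c6) = gamma
(r3,c3) = zeta
(r3,c6) = epsilon
(r4,c4) = zeta
(r5,c6) = zeta
(r6,c3) = gamma
(r6,c4) = alpha
(r2,c4) = gamma
(r2,c6) = beta
(r3,c1) = delta
(r4,c2) = delta
(r4,c5) = beta
(r5,c1) = alpha
(r5,c2) = gamma
(r5,c5) = delta
(r6,c1) = beta
(r2,c1) = epsilon
(r2,c2) = zeta
(r2,c5) = alpha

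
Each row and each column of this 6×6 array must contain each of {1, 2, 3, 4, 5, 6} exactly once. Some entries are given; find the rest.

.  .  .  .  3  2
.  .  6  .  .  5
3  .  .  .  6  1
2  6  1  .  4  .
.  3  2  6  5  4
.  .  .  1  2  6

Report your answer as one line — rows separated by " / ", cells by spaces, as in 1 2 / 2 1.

6 1 5 4 3 2 / 4 2 6 3 1 5 / 3 5 4 2 6 1 / 2 6 1 5 4 3 / 1 3 2 6 5 4 / 5 4 3 1 2 6

(r2,c5) = 1
(r4,c6) = 3
(r5,c1) = 1
(r2,c1) = 4
(r2,c2) = 2
(r2,c4) = 3
(r4,c4) = 5
(r6,c1) = 5
(r6,c2) = 4
(r6,c3) = 3
(r1,c1) = 6
(r1,c4) = 4
(r3,c2) = 5
(r3,c3) = 4
(r3,c4) = 2
(r1,c2) = 1
(r1,c3) = 5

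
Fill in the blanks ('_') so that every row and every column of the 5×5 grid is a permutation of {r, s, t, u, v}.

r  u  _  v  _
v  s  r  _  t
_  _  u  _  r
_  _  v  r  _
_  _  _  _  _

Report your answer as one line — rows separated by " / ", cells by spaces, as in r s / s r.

r u t v s / v s r u t / t v u s r / s t v r u / u r s t v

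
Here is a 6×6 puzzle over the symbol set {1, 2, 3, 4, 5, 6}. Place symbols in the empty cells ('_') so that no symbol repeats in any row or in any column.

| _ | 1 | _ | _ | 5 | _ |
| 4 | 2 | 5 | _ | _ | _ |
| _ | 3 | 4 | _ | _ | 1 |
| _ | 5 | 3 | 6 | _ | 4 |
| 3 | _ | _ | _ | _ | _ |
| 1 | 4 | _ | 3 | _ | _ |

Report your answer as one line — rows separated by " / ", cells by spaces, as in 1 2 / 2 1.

6 1 2 4 5 3 / 4 2 5 1 3 6 / 5 3 4 2 6 1 / 2 5 3 6 1 4 / 3 6 1 5 4 2 / 1 4 6 3 2 5

At row 2, column 4: row 2 has {2,4,5}; column 4 has {3,6}; that leaves 1.
At row 4, column 1: row 4 has {3,4,5,6}; column 1 has {1,3,4}; that leaves 2.
At row 4, column 5: row 4 has {2,3,4,5,6}; column 5 has {5}; that leaves 1.
At row 5, column 2: row 5 has {3}; column 2 has {1,2,3,4,5}; that leaves 6.
At row 1, column 1: row 1 has {1,5}; column 1 has {1,2,3,4}; that leaves 6.
At row 1, column 3: row 1 has {1,5,6}; column 3 has {3,4,5}; that leaves 2.
At row 1, column 4: row 1 has {1,2,5,6}; column 4 has {1,3,6}; that leaves 4.
At row 1, column 6: row 1 has {1,2,4,5,6}; column 6 has {1,4}; that leaves 3.
At row 2, column 6: row 2 has {1,2,4,5}; column 6 has {1,3,4}; that leaves 6.
At row 3, column 1: row 3 has {1,3,4}; column 1 has {1,2,3,4,6}; that leaves 5.
At row 3, column 4: row 3 has {1,3,4,5}; column 4 has {1,3,4,6}; that leaves 2.
At row 3, column 5: row 3 has {1,2,3,4,5}; column 5 has {1,5}; that leaves 6.
At row 5, column 3: row 5 has {3,6}; column 3 has {2,3,4,5}; that leaves 1.
At row 5, column 4: row 5 has {1,3,6}; column 4 has {1,2,3,4,6}; that leaves 5.
At row 5, column 6: row 5 has {1,3,5,6}; column 6 has {1,3,4,6}; that leaves 2.
At row 6, column 3: row 6 has {1,3,4}; column 3 has {1,2,3,4,5}; that leaves 6.
At row 6, column 5: row 6 has {1,3,4,6}; column 5 has {1,5,6}; that leaves 2.
At row 6, column 6: row 6 has {1,2,3,4,6}; column 6 has {1,2,3,4,6}; that leaves 5.
At row 2, column 5: row 2 has {1,2,4,5,6}; column 5 has {1,2,5,6}; that leaves 3.
At row 5, column 5: row 5 has {1,2,3,5,6}; column 5 has {1,2,3,5,6}; that leaves 4.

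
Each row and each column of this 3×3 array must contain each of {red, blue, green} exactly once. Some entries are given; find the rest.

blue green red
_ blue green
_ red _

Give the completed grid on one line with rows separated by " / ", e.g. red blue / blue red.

blue green red / red blue green / green red blue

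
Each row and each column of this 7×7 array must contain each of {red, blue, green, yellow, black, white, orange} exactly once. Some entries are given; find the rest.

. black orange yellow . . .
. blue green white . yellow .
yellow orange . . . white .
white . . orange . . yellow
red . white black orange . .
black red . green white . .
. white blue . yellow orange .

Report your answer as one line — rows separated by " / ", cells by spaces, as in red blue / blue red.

(r2,c1): row 2 has {blue,green,yellow,white}; column 1 has {red,yellow,black,white}, so it must be orange.
(r4,c2): row 4 has {yellow,white,orange}; column 2 has {red,blue,black,white,orange}, so it must be green.
(r5,c2): row 5 has {red,black,white,orange}; column 2 has {red,blue,green,black,white,orange}, so it must be yellow.
(r6,c3): row 6 has {red,green,black,white}; column 3 has {blue,green,white,orange}, so it must be yellow.
(r6,c6): row 6 has {red,green,yellow,black,white}; column 6 has {yellow,white,orange}, so it must be blue.
(r6,c7): row 6 has {red,blue,green,yellow,black,white}; column 7 has {yellow}, so it must be orange.
(r7,c1): row 7 has {blue,yellow,white,orange}; column 1 has {red,yellow,black,white,orange}, so it must be green.
(r7,c4): row 7 has {blue,green,yellow,white,orange}; column 4 has {green,yellow,black,white,orange}, so it must be red.
(r7,c7): row 7 has {red,blue,green,yellow,white,orange}; column 7 has {yellow,orange}, so it must be black.
(r1,c1): row 1 has {yellow,black,orange}; column 1 has {red,green,yellow,black,white,orange}, so it must be blue.
(r2,c7): row 2 has {blue,green,yellow,white,orange}; column 7 has {yellow,black,orange}, so it must be red.
(r3,c4): row 3 has {yellow,white,orange}; column 4 has {red,green,yellow,black,white,orange}, so it must be blue.
(r3,c7): row 3 has {blue,yellow,white,orange}; column 7 has {red,yellow,black,orange}, so it must be green.
(r5,c6): row 5 has {red,yellow,black,white,orange}; column 6 has {blue,yellow,white,orange}, so it must be green.
(r5,c7): row 5 has {red,green,yellow,black,white,orange}; column 7 has {red,green,yellow,black,orange}, so it must be blue.
(r1,c6): row 1 has {blue,yellow,black,orange}; column 6 has {blue,green,yellow,white,orange}, so it must be red.
(r1,c7): row 1 has {red,blue,yellow,black,orange}; column 7 has {red,blue,green,yellow,black,orange}, so it must be white.
(r2,c5): row 2 has {red,blue,green,yellow,white,orange}; column 5 has {yellow,white,orange}, so it must be black.
(r3,c5): row 3 has {blue,green,yellow,white,orange}; column 5 has {yellow,black,white,orange}, so it must be red.
(r4,c5): row 4 has {green,yellow,white,orange}; column 5 has {red,yellow,black,white,orange}, so it must be blue.
(r4,c6): row 4 has {blue,green,yellow,white,orange}; column 6 has {red,blue,green,yellow,white,orange}, so it must be black.
(r1,c5): row 1 has {red,blue,yellow,black,white,orange}; column 5 has {red,blue,yellow,black,white,orange}, so it must be green.
(r3,c3): row 3 has {red,blue,green,yellow,white,orange}; column 3 has {blue,green,yellow,white,orange}, so it must be black.
(r4,c3): row 4 has {blue,green,yellow,black,white,orange}; column 3 has {blue,green,yellow,black,white,orange}, so it must be red.

blue black orange yellow green red white / orange blue green white black yellow red / yellow orange black blue red white green / white green red orange blue black yellow / red yellow white black orange green blue / black red yellow green white blue orange / green white blue red yellow orange black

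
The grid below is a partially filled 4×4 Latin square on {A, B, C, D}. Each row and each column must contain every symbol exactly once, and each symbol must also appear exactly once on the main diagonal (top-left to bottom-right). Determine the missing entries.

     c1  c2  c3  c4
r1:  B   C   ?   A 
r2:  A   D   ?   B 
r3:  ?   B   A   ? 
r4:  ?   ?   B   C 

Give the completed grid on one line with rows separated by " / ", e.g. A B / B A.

B C D A / A D C B / C B A D / D A B C

(r1,c3) = D
(r2,c3) = C
(r3,c4) = D
(r4,c1) = D
(r4,c2) = A
(r3,c1) = C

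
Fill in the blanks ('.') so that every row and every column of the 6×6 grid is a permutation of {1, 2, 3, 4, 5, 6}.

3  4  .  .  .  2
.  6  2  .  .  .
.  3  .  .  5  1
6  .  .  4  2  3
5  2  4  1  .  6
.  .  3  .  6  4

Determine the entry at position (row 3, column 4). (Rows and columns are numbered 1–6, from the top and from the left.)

2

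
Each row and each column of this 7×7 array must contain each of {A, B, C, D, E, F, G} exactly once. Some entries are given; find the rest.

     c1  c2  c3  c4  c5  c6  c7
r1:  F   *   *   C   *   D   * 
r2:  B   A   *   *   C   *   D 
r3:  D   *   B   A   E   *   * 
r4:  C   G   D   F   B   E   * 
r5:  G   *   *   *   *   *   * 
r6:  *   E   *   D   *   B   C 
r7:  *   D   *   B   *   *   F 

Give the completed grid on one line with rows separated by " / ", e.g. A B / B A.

F B A C G D E / B A E G C F D / D F B A E C G / C G D F B E A / G C F E D A B / A E G D F B C / E D C B A G F

row 1 has {C,D,F}; column 2 has {A,D,E,G} — only B is left for (r1,c2).
row 3 has {A,B,D,E}; column 7 has {C,D,F} — only G is left for (r3,c7).
row 4 has {B,C,D,E,F,G}; column 7 has {C,D,F,G} — only A is left for (r4,c7).
row 5 has {G}; column 4 has {A,B,C,D,F} — only E is left for (r5,c4).
row 5 has {E,G}; column 7 has {A,C,D,F,G} — only B is left for (r5,c7).
row 6 has {B,C,D,E}; column 1 has {B,C,D,F,G} — only A is left for (r6,c1).
row 7 has {B,D,F}; column 1 has {A,B,C,D,F,G} — only E is left for (r7,c1).
row 1 has {B,C,D,F}; column 7 has {A,B,C,D,F,G} — only E is left for (r1,c7).
row 2 has {A,B,C,D}; column 4 has {A,B,C,D,E,F} — only G is left for (r2,c4).
row 2 has {A,B,C,D,G}; column 6 has {B,D,E} — only F is left for (r2,c6).
row 3 has {A,B,D,E,G}; column 6 has {B,D,E,F} — only C is left for (r3,c6).
row 5 has {B,E,G}; column 6 has {B,C,D,E,F} — only A is left for (r5,c6).
row 7 has {B,D,E,F}; column 6 has {A,B,C,D,E,F} — only G is left for (r7,c6).
row 2 has {A,B,C,D,F,G}; column 3 has {B,D} — only E is left for (r2,c3).
row 3 has {A,B,C,D,E,G}; column 2 has {A,B,D,E,G} — only F is left for (r3,c2).
row 5 has {A,B,E,G}; column 2 has {A,B,D,E,F,G} — only C is left for (r5,c2).
row 5 has {A,B,C,E,G}; column 3 has {B,D,E} — only F is left for (r5,c3).
row 5 has {A,B,C,E,F,G}; column 5 has {B,C,E} — only D is left for (r5,c5).
row 6 has {A,B,C,D,E}; column 3 has {B,D,E,F} — only G is left for (r6,c3).
row 6 has {A,B,C,D,E,G}; column 5 has {B,C,D,E} — only F is left for (r6,c5).
row 7 has {B,D,E,F,G}; column 5 has {B,C,D,E,F} — only A is left for (r7,c5).
row 1 has {B,C,D,E,F}; column 3 has {B,D,E,F,G} — only A is left for (r1,c3).
row 1 has {A,B,C,D,E,F}; column 5 has {A,B,C,D,E,F} — only G is left for (r1,c5).
row 7 has {A,B,D,E,F,G}; column 3 has {A,B,D,E,F,G} — only C is left for (r7,c3).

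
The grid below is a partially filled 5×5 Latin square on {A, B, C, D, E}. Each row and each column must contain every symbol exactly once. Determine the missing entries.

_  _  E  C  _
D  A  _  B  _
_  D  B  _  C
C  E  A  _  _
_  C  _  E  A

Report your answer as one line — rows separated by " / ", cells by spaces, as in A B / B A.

A B E C D / D A C B E / E D B A C / C E A D B / B C D E A

row 1 has {C,E}; column 2 has {A,C,D,E} — only B is left for (r1,c2).
row 1 has {B,C,E}; column 5 has {A,C} — only D is left for (r1,c5).
row 2 has {A,B,D}; column 3 has {A,B,E} — only C is left for (r2,c3).
row 2 has {A,B,C,D}; column 5 has {A,C,D} — only E is left for (r2,c5).
row 3 has {B,C,D}; column 4 has {B,C,E} — only A is left for (r3,c4).
row 4 has {A,C,E}; column 4 has {A,B,C,E} — only D is left for (r4,c4).
row 4 has {A,C,D,E}; column 5 has {A,C,D,E} — only B is left for (r4,c5).
row 5 has {A,C,E}; column 1 has {C,D} — only B is left for (r5,c1).
row 5 has {A,B,C,E}; column 3 has {A,B,C,E} — only D is left for (r5,c3).
row 1 has {B,C,D,E}; column 1 has {B,C,D} — only A is left for (r1,c1).
row 3 has {A,B,C,D}; column 1 has {A,B,C,D} — only E is left for (r3,c1).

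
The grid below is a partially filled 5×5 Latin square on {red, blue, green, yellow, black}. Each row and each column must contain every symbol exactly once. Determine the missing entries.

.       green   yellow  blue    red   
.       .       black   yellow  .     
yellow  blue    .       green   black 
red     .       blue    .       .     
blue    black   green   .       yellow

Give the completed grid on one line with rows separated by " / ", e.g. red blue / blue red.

At row 1, column 1: row 1 has {red,blue,green,yellow}; column 1 has {red,blue,yellow}; that leaves black.
At row 2, column 1: row 2 has {yellow,black}; column 1 has {red,blue,yellow,black}; that leaves green.
At row 2, column 2: row 2 has {green,yellow,black}; column 2 has {blue,green,black}; that leaves red.
At row 2, column 5: row 2 has {red,green,yellow,black}; column 5 has {red,yellow,black}; that leaves blue.
At row 3, column 3: row 3 has {blue,green,yellow,black}; column 3 has {blue,green,yellow,black}; that leaves red.
At row 4, column 2: row 4 has {red,blue}; column 2 has {red,blue,green,black}; that leaves yellow.
At row 4, column 4: row 4 has {red,blue,yellow}; column 4 has {blue,green,yellow}; that leaves black.
At row 4, column 5: row 4 has {red,blue,yellow,black}; column 5 has {red,blue,yellow,black}; that leaves green.
At row 5, column 4: row 5 has {blue,green,yellow,black}; column 4 has {blue,green,yellow,black}; that leaves red.

black green yellow blue red / green red black yellow blue / yellow blue red green black / red yellow blue black green / blue black green red yellow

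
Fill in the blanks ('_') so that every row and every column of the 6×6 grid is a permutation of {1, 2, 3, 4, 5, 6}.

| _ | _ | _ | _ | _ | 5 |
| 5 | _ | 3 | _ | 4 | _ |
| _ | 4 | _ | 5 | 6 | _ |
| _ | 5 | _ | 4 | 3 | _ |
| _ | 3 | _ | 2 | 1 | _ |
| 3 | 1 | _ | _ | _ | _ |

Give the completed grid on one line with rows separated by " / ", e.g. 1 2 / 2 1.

4 6 1 3 2 5 / 5 2 3 1 4 6 / 1 4 2 5 6 3 / 2 5 6 4 3 1 / 6 3 5 2 1 4 / 3 1 4 6 5 2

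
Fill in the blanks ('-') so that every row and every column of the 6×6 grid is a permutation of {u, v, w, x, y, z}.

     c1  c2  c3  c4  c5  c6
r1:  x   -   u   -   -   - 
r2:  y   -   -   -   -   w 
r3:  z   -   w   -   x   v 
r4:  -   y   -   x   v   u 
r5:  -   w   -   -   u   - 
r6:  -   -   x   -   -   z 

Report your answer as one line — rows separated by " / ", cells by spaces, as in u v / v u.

(r1,c6): row 1 has {u,x}; column 6 has {u,v,w,z}, so it must be y.
(r2,c5): row 2 has {w,y}; column 5 has {u,v,x}, so it must be z.
(r3,c2): row 3 has {v,w,x,z}; column 2 has {w,y}, so it must be u.
(r3,c4): row 3 has {u,v,w,x,z}; column 4 has {x}, so it must be y.
(r4,c1): row 4 has {u,v,x,y}; column 1 has {x,y,z}, so it must be w.
(r4,c3): row 4 has {u,v,w,x,y}; column 3 has {u,w,x}, so it must be z.
(r5,c1): row 5 has {u,w}; column 1 has {w,x,y,z}, so it must be v.
(r5,c3): row 5 has {u,v,w}; column 3 has {u,w,x,z}, so it must be y.
(r5,c4): row 5 has {u,v,w,y}; column 4 has {x,y}, so it must be z.
(r5,c6): row 5 has {u,v,w,y,z}; column 6 has {u,v,w,y,z}, so it must be x.
(r6,c1): row 6 has {x,z}; column 1 has {v,w,x,y,z}, so it must be u.
(r6,c2): row 6 has {u,x,z}; column 2 has {u,w,y}, so it must be v.
(r6,c4): row 6 has {u,v,x,z}; column 4 has {x,y,z}, so it must be w.
(r6,c5): row 6 has {u,v,w,x,z}; column 5 has {u,v,x,z}, so it must be y.
(r1,c2): row 1 has {u,x,y}; column 2 has {u,v,w,y}, so it must be z.
(r1,c4): row 1 has {u,x,y,z}; column 4 has {w,x,y,z}, so it must be v.
(r1,c5): row 1 has {u,v,x,y,z}; column 5 has {u,v,x,y,z}, so it must be w.
(r2,c2): row 2 has {w,y,z}; column 2 has {u,v,w,y,z}, so it must be x.
(r2,c3): row 2 has {w,x,y,z}; column 3 has {u,w,x,y,z}, so it must be v.
(r2,c4): row 2 has {v,w,x,y,z}; column 4 has {v,w,x,y,z}, so it must be u.

x z u v w y / y x v u z w / z u w y x v / w y z x v u / v w y z u x / u v x w y z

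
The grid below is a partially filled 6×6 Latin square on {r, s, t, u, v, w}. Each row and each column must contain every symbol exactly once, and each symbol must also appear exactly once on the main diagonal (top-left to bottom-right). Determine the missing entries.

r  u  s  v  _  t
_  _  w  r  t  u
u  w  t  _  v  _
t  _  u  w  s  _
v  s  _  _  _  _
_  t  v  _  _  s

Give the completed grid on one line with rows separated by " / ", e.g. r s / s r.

r u s v w t / s v w r t u / u w t s v r / t r u w s v / v s r t u w / w t v u r s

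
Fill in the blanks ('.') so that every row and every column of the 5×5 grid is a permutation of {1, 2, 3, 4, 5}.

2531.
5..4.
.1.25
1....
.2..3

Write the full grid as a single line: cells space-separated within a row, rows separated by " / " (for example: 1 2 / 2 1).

2 5 3 1 4 / 5 3 2 4 1 / 3 1 4 2 5 / 1 4 5 3 2 / 4 2 1 5 3

(r1,c5): row 1 has {1,2,3,5}; column 5 has {3,5}, so it must be 4.
(r2,c2): row 2 has {4,5}; column 2 has {1,2,5}, so it must be 3.
(r3,c3): row 3 has {1,2,5}; column 3 has {3}, so it must be 4.
(r4,c2): row 4 has {1}; column 2 has {1,2,3,5}, so it must be 4.
(r4,c5): row 4 has {1,4}; column 5 has {3,4,5}, so it must be 2.
(r5,c1): row 5 has {2,3}; column 1 has {1,2,5}, so it must be 4.
(r5,c4): row 5 has {2,3,4}; column 4 has {1,2,4}, so it must be 5.
(r2,c5): row 2 has {3,4,5}; column 5 has {2,3,4,5}, so it must be 1.
(r3,c1): row 3 has {1,2,4,5}; column 1 has {1,2,4,5}, so it must be 3.
(r4,c3): row 4 has {1,2,4}; column 3 has {3,4}, so it must be 5.
(r4,c4): row 4 has {1,2,4,5}; column 4 has {1,2,4,5}, so it must be 3.
(r5,c3): row 5 has {2,3,4,5}; column 3 has {3,4,5}, so it must be 1.
(r2,c3): row 2 has {1,3,4,5}; column 3 has {1,3,4,5}, so it must be 2.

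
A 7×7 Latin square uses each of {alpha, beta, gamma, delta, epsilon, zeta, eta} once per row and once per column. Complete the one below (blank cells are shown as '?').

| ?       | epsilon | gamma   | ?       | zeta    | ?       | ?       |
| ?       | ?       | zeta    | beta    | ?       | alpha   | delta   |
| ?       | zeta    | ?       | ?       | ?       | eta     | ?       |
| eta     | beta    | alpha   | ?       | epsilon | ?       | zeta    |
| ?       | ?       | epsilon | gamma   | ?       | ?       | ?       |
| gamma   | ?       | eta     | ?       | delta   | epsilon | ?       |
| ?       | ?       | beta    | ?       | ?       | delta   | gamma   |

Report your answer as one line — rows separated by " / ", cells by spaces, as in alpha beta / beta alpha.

(r1,c6) = beta
(r2,c1) = epsilon
(r3,c3) = delta
(r4,c4) = delta
(r4,c6) = gamma
(r5,c6) = zeta
(r6,c2) = alpha
(r6,c4) = zeta
(r6,c7) = beta
(r7,c2) = eta
(r7,c5) = alpha
(r2,c2) = gamma
(r2,c5) = eta
(r5,c2) = delta
(r5,c5) = beta
(r7,c1) = zeta
(r7,c4) = epsilon
(r3,c4) = alpha
(r3,c5) = gamma
(r3,c7) = epsilon
(r5,c1) = alpha
(r5,c7) = eta
(r1,c1) = delta
(r1,c4) = eta
(r1,c7) = alpha
(r3,c1) = beta

delta epsilon gamma eta zeta beta alpha / epsilon gamma zeta beta eta alpha delta / beta zeta delta alpha gamma eta epsilon / eta beta alpha delta epsilon gamma zeta / alpha delta epsilon gamma beta zeta eta / gamma alpha eta zeta delta epsilon beta / zeta eta beta epsilon alpha delta gamma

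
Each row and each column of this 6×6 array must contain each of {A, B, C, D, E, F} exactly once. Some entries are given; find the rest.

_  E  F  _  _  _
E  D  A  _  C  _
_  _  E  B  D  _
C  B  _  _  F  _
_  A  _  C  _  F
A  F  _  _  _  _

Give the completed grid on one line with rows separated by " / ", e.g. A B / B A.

B E F D A C / E D A F C B / F C E B D A / C B D A F E / D A B C E F / A F C E B D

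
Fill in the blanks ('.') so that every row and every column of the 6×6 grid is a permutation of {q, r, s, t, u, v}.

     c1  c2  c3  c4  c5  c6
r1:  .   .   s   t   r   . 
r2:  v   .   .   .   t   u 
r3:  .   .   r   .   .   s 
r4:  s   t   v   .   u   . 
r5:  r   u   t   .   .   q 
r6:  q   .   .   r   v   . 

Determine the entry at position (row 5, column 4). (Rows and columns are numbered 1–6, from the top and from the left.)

v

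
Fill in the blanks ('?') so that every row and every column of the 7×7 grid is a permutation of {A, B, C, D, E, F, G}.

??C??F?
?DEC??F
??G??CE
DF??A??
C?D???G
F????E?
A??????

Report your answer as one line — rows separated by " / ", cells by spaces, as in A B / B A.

(r3,c1) = B
(r3,c2) = A
(r4,c3) = B
(r4,c6) = G
(r4,c7) = C
(r6,c3) = A
(r7,c3) = F
(r2,c1) = G
(r2,c5) = B
(r2,c6) = A
(r4,c4) = E
(r5,c6) = B
(r7,c6) = D
(r7,c7) = B
(r1,c1) = E
(r5,c2) = E
(r5,c5) = F
(r6,c7) = D
(r7,c4) = G
(r1,c7) = A
(r3,c5) = D
(r5,c4) = A
(r6,c4) = B
(r7,c2) = C
(r7,c5) = E
(r1,c4) = D
(r1,c5) = G
(r3,c4) = F
(r6,c2) = G
(r6,c5) = C
(r1,c2) = B

E B C D G F A / G D E C B A F / B A G F D C E / D F B E A G C / C E D A F B G / F G A B C E D / A C F G E D B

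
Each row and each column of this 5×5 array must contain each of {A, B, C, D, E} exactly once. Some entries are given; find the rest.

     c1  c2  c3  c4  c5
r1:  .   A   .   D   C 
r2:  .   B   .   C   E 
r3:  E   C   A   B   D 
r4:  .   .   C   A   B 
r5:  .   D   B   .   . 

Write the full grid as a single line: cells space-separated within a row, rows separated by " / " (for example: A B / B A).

(r1,c1) = B
(r1,c3) = E
(r2,c3) = D
(r4,c1) = D
(r4,c2) = E
(r5,c4) = E
(r5,c5) = A
(r2,c1) = A
(r5,c1) = C

B A E D C / A B D C E / E C A B D / D E C A B / C D B E A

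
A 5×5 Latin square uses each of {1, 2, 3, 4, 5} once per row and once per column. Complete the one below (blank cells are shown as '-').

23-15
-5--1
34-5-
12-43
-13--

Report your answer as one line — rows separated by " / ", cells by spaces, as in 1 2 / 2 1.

row 1 has {1,2,3,5}; column 3 has {3} — only 4 is left for (r1,c3).
row 2 has {1,5}; column 1 has {1,2,3} — only 4 is left for (r2,c1).
row 2 has {1,4,5}; column 3 has {3,4} — only 2 is left for (r2,c3).
row 2 has {1,2,4,5}; column 4 has {1,4,5} — only 3 is left for (r2,c4).
row 3 has {3,4,5}; column 3 has {2,3,4} — only 1 is left for (r3,c3).
row 3 has {1,3,4,5}; column 5 has {1,3,5} — only 2 is left for (r3,c5).
row 4 has {1,2,3,4}; column 3 has {1,2,3,4} — only 5 is left for (r4,c3).
row 5 has {1,3}; column 1 has {1,2,3,4} — only 5 is left for (r5,c1).
row 5 has {1,3,5}; column 4 has {1,3,4,5} — only 2 is left for (r5,c4).
row 5 has {1,2,3,5}; column 5 has {1,2,3,5} — only 4 is left for (r5,c5).

2 3 4 1 5 / 4 5 2 3 1 / 3 4 1 5 2 / 1 2 5 4 3 / 5 1 3 2 4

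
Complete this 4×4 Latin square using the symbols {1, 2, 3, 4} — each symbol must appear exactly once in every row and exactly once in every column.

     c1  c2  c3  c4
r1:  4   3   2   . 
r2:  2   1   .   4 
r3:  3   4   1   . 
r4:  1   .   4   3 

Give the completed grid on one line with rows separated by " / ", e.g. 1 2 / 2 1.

4 3 2 1 / 2 1 3 4 / 3 4 1 2 / 1 2 4 3

At row 1, column 4: row 1 has {2,3,4}; column 4 has {3,4}; that leaves 1.
At row 2, column 3: row 2 has {1,2,4}; column 3 has {1,2,4}; that leaves 3.
At row 3, column 4: row 3 has {1,3,4}; column 4 has {1,3,4}; that leaves 2.
At row 4, column 2: row 4 has {1,3,4}; column 2 has {1,3,4}; that leaves 2.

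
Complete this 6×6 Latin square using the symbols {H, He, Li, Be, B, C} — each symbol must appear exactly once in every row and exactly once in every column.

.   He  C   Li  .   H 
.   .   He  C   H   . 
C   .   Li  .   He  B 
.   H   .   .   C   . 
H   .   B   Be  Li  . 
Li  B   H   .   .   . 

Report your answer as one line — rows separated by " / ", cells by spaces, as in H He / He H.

(r3,c2) = Be
(r3,c4) = H
(r4,c3) = Be
(r5,c2) = C
(r5,c6) = He
(r6,c4) = He
(r6,c5) = Be
(r6,c6) = C
(r1,c5) = B
(r2,c2) = Li
(r2,c6) = Be
(r4,c4) = B
(r4,c6) = Li
(r1,c1) = Be
(r2,c1) = B
(r4,c1) = He

Be He C Li B H / B Li He C H Be / C Be Li H He B / He H Be B C Li / H C B Be Li He / Li B H He Be C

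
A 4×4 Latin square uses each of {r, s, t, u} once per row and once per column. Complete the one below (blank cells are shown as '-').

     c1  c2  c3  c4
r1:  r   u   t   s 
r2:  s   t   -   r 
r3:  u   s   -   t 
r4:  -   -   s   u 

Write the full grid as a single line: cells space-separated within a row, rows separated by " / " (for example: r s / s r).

r u t s / s t u r / u s r t / t r s u

(r2,c3): row 2 has {r,s,t}; column 3 has {s,t}, so it must be u.
(r3,c3): row 3 has {s,t,u}; column 3 has {s,t,u}, so it must be r.
(r4,c1): row 4 has {s,u}; column 1 has {r,s,u}, so it must be t.
(r4,c2): row 4 has {s,t,u}; column 2 has {s,t,u}, so it must be r.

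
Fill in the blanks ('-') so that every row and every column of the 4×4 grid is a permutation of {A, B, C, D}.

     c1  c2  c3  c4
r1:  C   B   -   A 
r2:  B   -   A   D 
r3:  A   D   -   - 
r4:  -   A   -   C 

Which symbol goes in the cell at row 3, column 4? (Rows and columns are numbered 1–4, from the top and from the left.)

B

(r1,c3) = D
(r2,c2) = C
(r3,c4) = B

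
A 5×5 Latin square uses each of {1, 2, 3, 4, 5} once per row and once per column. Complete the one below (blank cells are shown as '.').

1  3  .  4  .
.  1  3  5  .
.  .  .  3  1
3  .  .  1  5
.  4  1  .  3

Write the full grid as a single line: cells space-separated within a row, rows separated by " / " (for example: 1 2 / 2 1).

1 3 5 4 2 / 2 1 3 5 4 / 4 5 2 3 1 / 3 2 4 1 5 / 5 4 1 2 3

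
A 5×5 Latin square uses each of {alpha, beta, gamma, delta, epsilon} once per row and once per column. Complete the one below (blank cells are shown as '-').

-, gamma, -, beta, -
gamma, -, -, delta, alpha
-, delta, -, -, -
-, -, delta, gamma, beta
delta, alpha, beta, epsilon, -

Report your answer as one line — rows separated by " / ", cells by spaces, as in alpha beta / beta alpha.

epsilon gamma alpha beta delta / gamma beta epsilon delta alpha / beta delta gamma alpha epsilon / alpha epsilon delta gamma beta / delta alpha beta epsilon gamma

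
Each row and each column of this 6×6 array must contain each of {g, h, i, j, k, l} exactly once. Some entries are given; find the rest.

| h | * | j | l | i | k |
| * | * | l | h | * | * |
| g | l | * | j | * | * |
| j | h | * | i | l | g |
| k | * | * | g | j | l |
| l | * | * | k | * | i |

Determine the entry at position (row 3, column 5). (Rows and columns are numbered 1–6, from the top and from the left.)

Cell (r1,c2): row 1 has {h,i,j,k,l}; column 2 has {h,l} → g.
Cell (r2,c1): row 2 has {h,l}; column 1 has {g,h,j,k,l} → i.
Cell (r2,c6): row 2 has {h,i,l}; column 6 has {g,i,k,l} → j.
Cell (r3,c6): row 3 has {g,j,l}; column 6 has {g,i,j,k,l} → h.
Cell (r4,c3): row 4 has {g,h,i,j,l}; column 3 has {j,l} → k.
Cell (r5,c2): row 5 has {g,j,k,l}; column 2 has {g,h,l} → i.
Cell (r5,c3): row 5 has {g,i,j,k,l}; column 3 has {j,k,l} → h.
Cell (r6,c2): row 6 has {i,k,l}; column 2 has {g,h,i,l} → j.
Cell (r6,c3): row 6 has {i,j,k,l}; column 3 has {h,j,k,l} → g.
Cell (r6,c5): row 6 has {g,i,j,k,l}; column 5 has {i,j,l} → h.
Cell (r2,c2): row 2 has {h,i,j,l}; column 2 has {g,h,i,j,l} → k.
Cell (r2,c5): row 2 has {h,i,j,k,l}; column 5 has {h,i,j,l} → g.
Cell (r3,c3): row 3 has {g,h,j,l}; column 3 has {g,h,j,k,l} → i.
Cell (r3,c5): row 3 has {g,h,i,j,l}; column 5 has {g,h,i,j,l} → k.

k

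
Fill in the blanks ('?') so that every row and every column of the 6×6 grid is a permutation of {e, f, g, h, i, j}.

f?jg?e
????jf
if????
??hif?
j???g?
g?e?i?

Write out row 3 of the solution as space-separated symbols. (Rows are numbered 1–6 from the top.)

i f g j e h

At row 1, column 5: row 1 has {e,f,g,j}; column 5 has {f,g,i,j}; that leaves h.
At row 3, column 3: row 3 has {f,i}; column 3 has {e,h,j}; that leaves g.
At row 3, column 5: row 3 has {f,g,i}; column 5 has {f,g,h,i,j}; that leaves e.
At row 4, column 1: row 4 has {f,h,i}; column 1 has {f,g,i,j}; that leaves e.
At row 1, column 2: row 1 has {e,f,g,h,j}; column 2 has {f}; that leaves i.
At row 2, column 1: row 2 has {f,j}; column 1 has {e,f,g,i,j}; that leaves h.
At row 2, column 3: row 2 has {f,h,j}; column 3 has {e,g,h,j}; that leaves i.
At row 2, column 4: row 2 has {f,h,i,j}; column 4 has {g,i}; that leaves e.
At row 5, column 3: row 5 has {g,j}; column 3 has {e,g,h,i,j}; that leaves f.
At row 5, column 4: row 5 has {f,g,j}; column 4 has {e,g,i}; that leaves h.
At row 5, column 6: row 5 has {f,g,h,j}; column 6 has {e,f}; that leaves i.
At row 2, column 2: row 2 has {e,f,h,i,j}; column 2 has {f,i}; that leaves g.
At row 3, column 4: row 3 has {e,f,g,i}; column 4 has {e,g,h,i}; that leaves j.
At row 3, column 6: row 3 has {e,f,g,i,j}; column 6 has {e,f,i}; that leaves h.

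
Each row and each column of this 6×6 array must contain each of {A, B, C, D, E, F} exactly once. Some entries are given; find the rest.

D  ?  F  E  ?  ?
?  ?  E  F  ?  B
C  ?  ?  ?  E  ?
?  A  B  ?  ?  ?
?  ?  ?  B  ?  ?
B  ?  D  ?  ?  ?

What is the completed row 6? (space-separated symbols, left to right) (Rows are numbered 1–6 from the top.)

B E D A F C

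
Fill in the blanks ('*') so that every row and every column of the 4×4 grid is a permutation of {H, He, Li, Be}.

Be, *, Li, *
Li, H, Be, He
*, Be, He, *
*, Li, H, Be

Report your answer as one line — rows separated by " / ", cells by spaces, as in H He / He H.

Be He Li H / Li H Be He / H Be He Li / He Li H Be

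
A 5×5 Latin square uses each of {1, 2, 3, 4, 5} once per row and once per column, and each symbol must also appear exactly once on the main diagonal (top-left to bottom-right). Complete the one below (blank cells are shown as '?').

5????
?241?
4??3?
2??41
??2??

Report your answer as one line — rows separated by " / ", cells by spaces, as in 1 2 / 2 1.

5 1 3 2 4 / 3 2 4 1 5 / 4 5 1 3 2 / 2 3 5 4 1 / 1 4 2 5 3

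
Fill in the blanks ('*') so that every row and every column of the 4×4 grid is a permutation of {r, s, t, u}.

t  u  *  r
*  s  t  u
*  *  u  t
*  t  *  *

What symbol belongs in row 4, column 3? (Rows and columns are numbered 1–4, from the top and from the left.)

(r1,c3) = s
(r2,c1) = r
(r3,c1) = s
(r3,c2) = r
(r4,c1) = u
(r4,c3) = r

r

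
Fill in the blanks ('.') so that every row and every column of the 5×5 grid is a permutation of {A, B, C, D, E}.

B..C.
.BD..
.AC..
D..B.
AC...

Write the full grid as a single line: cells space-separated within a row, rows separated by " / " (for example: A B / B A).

B D E C A / C B D A E / E A C D B / D E A B C / A C B E D

(r3,c1) = E
(r3,c4) = D
(r3,c5) = B
(r4,c2) = E
(r4,c3) = A
(r4,c5) = C
(r5,c4) = E
(r5,c5) = D
(r1,c2) = D
(r1,c3) = E
(r1,c5) = A
(r2,c1) = C
(r2,c4) = A
(r2,c5) = E
(r5,c3) = B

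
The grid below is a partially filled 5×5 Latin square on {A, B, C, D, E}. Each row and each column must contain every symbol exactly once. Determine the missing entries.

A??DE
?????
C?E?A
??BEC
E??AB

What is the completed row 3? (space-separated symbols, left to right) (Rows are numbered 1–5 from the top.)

C D E B A

(r1,c3) = C
(r2,c5) = D
(r3,c4) = B
(r4,c1) = D
(r4,c2) = A
(r5,c3) = D
(r1,c2) = B
(r2,c1) = B
(r2,c3) = A
(r2,c4) = C
(r3,c2) = D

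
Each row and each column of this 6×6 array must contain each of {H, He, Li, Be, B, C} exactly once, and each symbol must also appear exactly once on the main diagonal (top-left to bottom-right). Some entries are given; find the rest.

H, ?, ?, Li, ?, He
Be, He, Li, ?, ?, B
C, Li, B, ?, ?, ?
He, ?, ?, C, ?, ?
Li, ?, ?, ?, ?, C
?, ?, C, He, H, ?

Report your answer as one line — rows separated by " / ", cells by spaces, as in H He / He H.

H C Be Li B He / Be He Li H C B / C Li B Be He H / He B H C Li Be / Li H He B Be C / B Be C He H Li

At row 1, column 3: row 1 has {H,He,Li}; column 3 has {Li,B,C}; that leaves Be.
At row 2, column 4: row 2 has {He,Li,Be,B}; column 4 has {He,Li,C}; that leaves H.
At row 2, column 5: row 2 has {H,He,Li,Be,B}; column 5 has {H}; that leaves C.
At row 3, column 4: row 3 has {Li,B,C}; column 4 has {H,He,Li,C}; that leaves Be.
At row 3, column 5: row 3 has {Li,Be,B,C}; column 5 has {H,C}; that leaves He.
At row 3, column 6: row 3 has {He,Li,Be,B,C}; column 6 has {He,B,C}; that leaves H.
At row 4, column 3: row 4 has {He,C}; column 3 has {Li,Be,B,C}; that leaves H.
At row 5, column 3: row 5 has {Li,C}; column 3 has {H,Li,Be,B,C}; that leaves He.
At row 5, column 4: row 5 has {He,Li,C}; column 4 has {H,He,Li,Be,C}; that leaves B.
At row 5, column 5: row 5 has {He,Li,B,C}; column 5 has {H,He,C}; the diagonal has {H,He,B,C}; that leaves Be.
At row 6, column 1: row 6 has {H,He,C}; column 1 has {H,He,Li,Be,C}; that leaves B.
At row 6, column 2: row 6 has {H,He,B,C}; column 2 has {He,Li}; that leaves Be.
At row 6, column 6: row 6 has {H,He,Be,B,C}; column 6 has {H,He,B,C}; the diagonal has {H,He,Be,B,C}; that leaves Li.
At row 1, column 5: row 1 has {H,He,Li,Be}; column 5 has {H,He,Be,C}; that leaves B.
At row 4, column 2: row 4 has {H,He,C}; column 2 has {He,Li,Be}; that leaves B.
At row 4, column 5: row 4 has {H,He,B,C}; column 5 has {H,He,Be,B,C}; that leaves Li.
At row 4, column 6: row 4 has {H,He,Li,B,C}; column 6 has {H,He,Li,B,C}; that leaves Be.
At row 5, column 2: row 5 has {He,Li,Be,B,C}; column 2 has {He,Li,Be,B}; that leaves H.
At row 1, column 2: row 1 has {H,He,Li,Be,B}; column 2 has {H,He,Li,Be,B}; that leaves C.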